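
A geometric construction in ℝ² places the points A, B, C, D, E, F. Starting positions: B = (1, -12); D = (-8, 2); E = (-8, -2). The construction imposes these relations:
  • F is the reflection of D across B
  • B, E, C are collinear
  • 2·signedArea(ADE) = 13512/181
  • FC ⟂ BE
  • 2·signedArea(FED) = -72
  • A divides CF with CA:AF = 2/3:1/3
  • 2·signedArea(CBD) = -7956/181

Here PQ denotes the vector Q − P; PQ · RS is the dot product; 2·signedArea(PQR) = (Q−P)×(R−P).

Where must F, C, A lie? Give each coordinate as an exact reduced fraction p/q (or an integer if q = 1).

1. F_x = 10  [F is the reflection of D across B]
2. F_y = -26  [F is the reflection of D across B]
   → F = (10, -26)
3. C_x = 2170/181  [B, E, C are collinear ∩ FC ⟂ BE]
4. C_y = -4382/181  [B, E, C are collinear ∩ FC ⟂ BE]
   → C = (2170/181, -4382/181)
5. A_x = 1930/181  [A divides CF with CA:AF = 2/3:1/3]
6. A_y = -4598/181  [A divides CF with CA:AF = 2/3:1/3]
   → A = (1930/181, -4598/181)

A = (1930/181, -4598/181)
C = (2170/181, -4382/181)
F = (10, -26)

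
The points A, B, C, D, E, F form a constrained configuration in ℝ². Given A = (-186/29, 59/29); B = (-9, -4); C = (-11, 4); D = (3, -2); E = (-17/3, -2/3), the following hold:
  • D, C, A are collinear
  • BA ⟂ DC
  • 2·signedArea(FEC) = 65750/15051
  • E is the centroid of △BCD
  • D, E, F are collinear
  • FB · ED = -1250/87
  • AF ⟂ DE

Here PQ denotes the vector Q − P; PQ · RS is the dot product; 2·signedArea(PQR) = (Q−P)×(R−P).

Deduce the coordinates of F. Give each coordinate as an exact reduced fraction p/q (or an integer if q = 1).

1. F_x = -34128/5017  [D, E, F are collinear ∩ AF ⟂ DE]
2. F_y = -2468/5017  [D, E, F are collinear ∩ AF ⟂ DE]
   → F = (-34128/5017, -2468/5017)

F = (-34128/5017, -2468/5017)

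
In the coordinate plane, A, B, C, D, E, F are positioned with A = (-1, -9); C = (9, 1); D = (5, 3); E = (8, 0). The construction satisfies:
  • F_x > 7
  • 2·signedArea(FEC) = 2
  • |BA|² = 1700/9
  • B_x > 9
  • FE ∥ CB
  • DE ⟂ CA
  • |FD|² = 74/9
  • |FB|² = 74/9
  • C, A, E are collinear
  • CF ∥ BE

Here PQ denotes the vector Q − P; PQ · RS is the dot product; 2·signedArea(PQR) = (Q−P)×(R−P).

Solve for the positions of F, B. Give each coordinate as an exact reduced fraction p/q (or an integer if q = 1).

1. F_x = 22/3  [line -1·x + 1·y + 6 = 0 ∩ |FD|² = 74/9]
2. F_y = 4/3  [line -1·x + 1·y + 6 = 0 ∩ |FD|² = 74/9]
   → F = (22/3, 4/3)
3. B_x = 29/3  [CF ∥ BE ∩ FE ∥ CB]
4. B_y = -1/3  [CF ∥ BE ∩ FE ∥ CB]
   → B = (29/3, -1/3)

B = (29/3, -1/3)
F = (22/3, 4/3)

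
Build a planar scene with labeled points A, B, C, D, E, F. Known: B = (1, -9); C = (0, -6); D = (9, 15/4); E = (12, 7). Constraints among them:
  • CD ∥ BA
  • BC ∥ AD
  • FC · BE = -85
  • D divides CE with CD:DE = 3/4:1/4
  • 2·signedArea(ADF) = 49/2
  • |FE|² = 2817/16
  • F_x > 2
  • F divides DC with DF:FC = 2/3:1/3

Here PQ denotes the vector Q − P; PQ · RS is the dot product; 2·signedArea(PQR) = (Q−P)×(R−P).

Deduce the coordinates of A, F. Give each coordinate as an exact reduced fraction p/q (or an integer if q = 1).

1. A_x = 10  [BC ∥ AD ∩ CD ∥ BA]
2. A_y = 3/4  [BC ∥ AD ∩ CD ∥ BA]
   → A = (10, 3/4)
3. F_x = 3  [F divides DC with DF:FC = 2/3:1/3]
4. F_y = -11/4  [F divides DC with DF:FC = 2/3:1/3]
   → F = (3, -11/4)

A = (10, 3/4)
F = (3, -11/4)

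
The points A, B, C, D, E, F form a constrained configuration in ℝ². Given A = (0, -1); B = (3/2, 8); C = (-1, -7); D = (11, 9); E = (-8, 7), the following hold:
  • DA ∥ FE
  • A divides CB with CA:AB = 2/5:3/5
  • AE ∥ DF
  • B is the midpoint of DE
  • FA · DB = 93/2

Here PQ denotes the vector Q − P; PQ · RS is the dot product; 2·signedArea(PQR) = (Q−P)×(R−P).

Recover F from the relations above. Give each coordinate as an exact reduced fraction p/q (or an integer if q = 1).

F = (3, 17)

1. F_x = 3  [DA ∥ FE ∩ AE ∥ DF]
2. F_y = 17  [DA ∥ FE ∩ AE ∥ DF]
   → F = (3, 17)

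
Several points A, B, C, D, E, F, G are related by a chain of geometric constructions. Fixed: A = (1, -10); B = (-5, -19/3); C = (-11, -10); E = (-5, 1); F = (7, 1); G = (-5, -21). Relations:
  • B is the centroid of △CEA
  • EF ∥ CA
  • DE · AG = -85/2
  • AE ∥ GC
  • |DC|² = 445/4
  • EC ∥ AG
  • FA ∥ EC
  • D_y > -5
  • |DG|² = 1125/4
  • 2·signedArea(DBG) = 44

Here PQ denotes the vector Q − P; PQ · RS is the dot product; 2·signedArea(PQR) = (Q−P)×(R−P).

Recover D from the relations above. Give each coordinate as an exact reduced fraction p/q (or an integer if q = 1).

1. D_x = -2  [2·signedArea(DBG) = 44 ∩ DE · AG = -85/2]
2. D_y = -9/2  [2·signedArea(DBG) = 44 ∩ DE · AG = -85/2]
   → D = (-2, -9/2)

D = (-2, -9/2)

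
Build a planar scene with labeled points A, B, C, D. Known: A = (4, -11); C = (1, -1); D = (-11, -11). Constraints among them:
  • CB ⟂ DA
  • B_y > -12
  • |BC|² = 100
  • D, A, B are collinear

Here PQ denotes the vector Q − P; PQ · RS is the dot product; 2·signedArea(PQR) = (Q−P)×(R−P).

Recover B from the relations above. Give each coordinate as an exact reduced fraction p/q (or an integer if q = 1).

B = (1, -11)

1. B_x = 1  [D, A, B are collinear ∩ CB ⟂ DA]
2. B_y = -11  [D, A, B are collinear ∩ CB ⟂ DA]
   → B = (1, -11)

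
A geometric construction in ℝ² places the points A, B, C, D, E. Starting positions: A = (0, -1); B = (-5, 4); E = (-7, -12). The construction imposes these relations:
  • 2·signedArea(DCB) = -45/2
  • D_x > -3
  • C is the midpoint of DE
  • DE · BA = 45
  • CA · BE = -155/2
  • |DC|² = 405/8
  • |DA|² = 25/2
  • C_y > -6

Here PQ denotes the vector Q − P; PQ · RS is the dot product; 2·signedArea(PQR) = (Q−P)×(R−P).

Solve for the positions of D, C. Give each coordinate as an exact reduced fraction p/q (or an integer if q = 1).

C = (-19/4, -21/4)
D = (-5/2, 3/2)

1. D_x = -5/2  [line -5·x + 5·y + -20 = 0 ∩ |DA|² = 25/2]
2. D_y = 3/2  [line -5·x + 5·y + -20 = 0 ∩ |DA|² = 25/2]
   → D = (-5/2, 3/2)
3. C_x = -19/4  [2·signedArea(DCB) = -45/2 ∩ C is the midpoint of DE]
4. C_y = -21/4  [2·signedArea(DCB) = -45/2 ∩ C is the midpoint of DE]
   → C = (-19/4, -21/4)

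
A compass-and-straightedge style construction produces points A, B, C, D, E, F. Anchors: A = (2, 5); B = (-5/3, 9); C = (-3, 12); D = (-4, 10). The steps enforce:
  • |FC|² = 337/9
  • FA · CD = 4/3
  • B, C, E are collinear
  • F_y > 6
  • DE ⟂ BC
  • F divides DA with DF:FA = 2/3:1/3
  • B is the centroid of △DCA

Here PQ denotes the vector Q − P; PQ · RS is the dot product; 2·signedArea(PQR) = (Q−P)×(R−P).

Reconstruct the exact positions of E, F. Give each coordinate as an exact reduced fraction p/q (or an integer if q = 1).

1. E_x = -235/97  [B, C, E are collinear ∩ DE ⟂ BC]
2. E_y = 1038/97  [B, C, E are collinear ∩ DE ⟂ BC]
   → E = (-235/97, 1038/97)
3. F_x = 0  [F divides DA with DF:FA = 2/3:1/3]
4. F_y = 20/3  [F divides DA with DF:FA = 2/3:1/3]
   → F = (0, 20/3)

E = (-235/97, 1038/97)
F = (0, 20/3)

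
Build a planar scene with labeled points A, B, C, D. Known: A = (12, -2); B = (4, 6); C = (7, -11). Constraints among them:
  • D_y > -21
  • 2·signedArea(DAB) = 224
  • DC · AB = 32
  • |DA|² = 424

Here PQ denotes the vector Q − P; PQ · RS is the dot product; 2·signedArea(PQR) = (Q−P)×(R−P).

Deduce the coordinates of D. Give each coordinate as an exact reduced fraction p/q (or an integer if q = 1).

1. D_x = 2  [2·signedArea(DAB) = 224 ∩ DC · AB = 32]
2. D_y = -20  [2·signedArea(DAB) = 224 ∩ DC · AB = 32]
   → D = (2, -20)

D = (2, -20)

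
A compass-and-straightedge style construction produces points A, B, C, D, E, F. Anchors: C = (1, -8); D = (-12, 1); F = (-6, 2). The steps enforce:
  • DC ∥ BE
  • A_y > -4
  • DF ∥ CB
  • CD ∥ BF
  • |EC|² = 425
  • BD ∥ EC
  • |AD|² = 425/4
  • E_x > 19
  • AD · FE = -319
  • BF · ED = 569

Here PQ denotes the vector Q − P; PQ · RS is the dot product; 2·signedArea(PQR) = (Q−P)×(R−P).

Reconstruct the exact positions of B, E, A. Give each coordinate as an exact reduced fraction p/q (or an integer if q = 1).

A = (-5/2, -3)
B = (7, -7)
E = (20, -16)

1. B_x = 7  [CD ∥ BF ∩ DF ∥ CB]
2. B_y = -7  [CD ∥ BF ∩ DF ∥ CB]
   → B = (7, -7)
3. E_x = 20  [BD ∥ EC ∩ DC ∥ BE]
4. E_y = -16  [BD ∥ EC ∩ DC ∥ BE]
   → E = (20, -16)
5. A_x = -5/2  [line -26·x + 18·y + -11 = 0 ∩ |AD|² = 425/4]
6. A_y = -3  [line -26·x + 18·y + -11 = 0 ∩ |AD|² = 425/4]
   → A = (-5/2, -3)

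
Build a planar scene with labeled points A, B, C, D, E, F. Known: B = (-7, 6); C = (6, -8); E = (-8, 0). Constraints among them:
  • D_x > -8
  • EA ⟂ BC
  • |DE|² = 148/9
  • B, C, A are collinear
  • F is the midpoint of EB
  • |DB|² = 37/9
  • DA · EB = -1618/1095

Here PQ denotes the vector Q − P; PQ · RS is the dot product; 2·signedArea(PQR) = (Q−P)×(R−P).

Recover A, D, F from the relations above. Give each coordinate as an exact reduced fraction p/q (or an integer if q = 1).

1. A_x = -1632/365  [B, C, A are collinear ∩ EA ⟂ BC]
2. A_y = 1196/365  [B, C, A are collinear ∩ EA ⟂ BC]
   → A = (-1632/365, 1196/365)
3. D_x = -22/3  [line -1·x + -6·y + 50/3 = 0 ∩ |DB|² = 37/9]
4. D_y = 4  [line -1·x + -6·y + 50/3 = 0 ∩ |DB|² = 37/9]
   → D = (-22/3, 4)
5. F_x = -15/2  [F is the midpoint of EB]
6. F_y = 3  [F is the midpoint of EB]
   → F = (-15/2, 3)

A = (-1632/365, 1196/365)
D = (-22/3, 4)
F = (-15/2, 3)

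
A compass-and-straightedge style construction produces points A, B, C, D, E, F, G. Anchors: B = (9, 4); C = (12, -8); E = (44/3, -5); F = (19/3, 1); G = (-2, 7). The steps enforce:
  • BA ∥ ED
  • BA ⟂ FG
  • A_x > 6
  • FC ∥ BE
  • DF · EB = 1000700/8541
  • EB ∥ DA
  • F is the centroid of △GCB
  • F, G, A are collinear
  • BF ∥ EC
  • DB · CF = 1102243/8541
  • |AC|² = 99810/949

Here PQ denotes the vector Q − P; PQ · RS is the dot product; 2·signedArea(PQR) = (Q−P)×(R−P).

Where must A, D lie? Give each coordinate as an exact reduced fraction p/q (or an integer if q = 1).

A = (6327/949, 721/949)
D = (35114/2847, -7820/949)

1. A_x = 6327/949  [F, G, A are collinear ∩ BA ⟂ FG]
2. A_y = 721/949  [F, G, A are collinear ∩ BA ⟂ FG]
   → A = (6327/949, 721/949)
3. D_x = 35114/2847  [EB ∥ DA ∩ BA ∥ ED]
4. D_y = -7820/949  [EB ∥ DA ∩ BA ∥ ED]
   → D = (35114/2847, -7820/949)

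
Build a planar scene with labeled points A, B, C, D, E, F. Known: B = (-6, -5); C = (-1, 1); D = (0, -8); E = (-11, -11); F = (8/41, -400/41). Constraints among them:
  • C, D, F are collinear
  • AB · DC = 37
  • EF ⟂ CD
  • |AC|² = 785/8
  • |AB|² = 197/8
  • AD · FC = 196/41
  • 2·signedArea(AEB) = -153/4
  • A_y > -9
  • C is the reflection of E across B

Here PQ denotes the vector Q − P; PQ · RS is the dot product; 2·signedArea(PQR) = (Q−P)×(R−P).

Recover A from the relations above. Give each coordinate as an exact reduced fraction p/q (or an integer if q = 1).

1. A_x = -11/4  [2·signedArea(AEB) = -153/4 ∩ AD · FC = 196/41]
2. A_y = -35/4  [2·signedArea(AEB) = -153/4 ∩ AD · FC = 196/41]
   → A = (-11/4, -35/4)

A = (-11/4, -35/4)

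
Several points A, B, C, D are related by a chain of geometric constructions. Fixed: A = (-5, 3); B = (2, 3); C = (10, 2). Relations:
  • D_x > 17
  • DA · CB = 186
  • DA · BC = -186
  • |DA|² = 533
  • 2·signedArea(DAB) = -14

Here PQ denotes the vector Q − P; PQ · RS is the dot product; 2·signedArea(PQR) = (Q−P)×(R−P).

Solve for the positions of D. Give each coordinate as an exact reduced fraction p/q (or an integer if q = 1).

1. D_x = 18  [2·signedArea(DAB) = -14 ∩ DA · BC = -186]
2. D_y = 1  [2·signedArea(DAB) = -14 ∩ DA · BC = -186]
   → D = (18, 1)

D = (18, 1)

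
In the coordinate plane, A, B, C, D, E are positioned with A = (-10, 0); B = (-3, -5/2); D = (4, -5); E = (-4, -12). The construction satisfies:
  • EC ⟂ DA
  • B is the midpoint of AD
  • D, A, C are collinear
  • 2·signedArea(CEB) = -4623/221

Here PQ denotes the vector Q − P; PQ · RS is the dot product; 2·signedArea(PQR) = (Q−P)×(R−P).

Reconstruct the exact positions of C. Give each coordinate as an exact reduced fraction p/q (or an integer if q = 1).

1. C_x = -194/221  [D, A, C are collinear ∩ EC ⟂ DA]
2. C_y = -720/221  [D, A, C are collinear ∩ EC ⟂ DA]
   → C = (-194/221, -720/221)

C = (-194/221, -720/221)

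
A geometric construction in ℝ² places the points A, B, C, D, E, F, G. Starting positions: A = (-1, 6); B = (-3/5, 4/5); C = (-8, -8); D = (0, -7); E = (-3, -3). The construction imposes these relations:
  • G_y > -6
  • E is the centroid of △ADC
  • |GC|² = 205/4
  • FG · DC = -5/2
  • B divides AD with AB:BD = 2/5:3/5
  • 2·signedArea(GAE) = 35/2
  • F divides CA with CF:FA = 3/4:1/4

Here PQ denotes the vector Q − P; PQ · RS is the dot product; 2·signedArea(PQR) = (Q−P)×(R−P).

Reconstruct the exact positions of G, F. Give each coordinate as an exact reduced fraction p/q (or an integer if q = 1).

1. G_x = -3/2  [line 9·x + -2·y + 7/2 = 0 ∩ |GC|² = 205/4]
2. G_y = -5  [line 9·x + -2·y + 7/2 = 0 ∩ |GC|² = 205/4]
   → G = (-3/2, -5)
3. F_x = -11/4  [F divides CA with CF:FA = 3/4:1/4]
4. F_y = 5/2  [F divides CA with CF:FA = 3/4:1/4]
   → F = (-11/4, 5/2)

F = (-11/4, 5/2)
G = (-3/2, -5)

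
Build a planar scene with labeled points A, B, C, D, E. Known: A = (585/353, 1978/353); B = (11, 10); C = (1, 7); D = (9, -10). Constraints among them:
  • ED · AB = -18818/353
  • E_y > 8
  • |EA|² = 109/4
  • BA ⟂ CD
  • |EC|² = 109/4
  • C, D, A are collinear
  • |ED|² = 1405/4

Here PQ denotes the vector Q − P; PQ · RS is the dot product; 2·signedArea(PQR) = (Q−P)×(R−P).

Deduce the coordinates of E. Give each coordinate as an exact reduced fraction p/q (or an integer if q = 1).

E = (6, 17/2)

1. E_x = 6  [line -3298/353·x + -1552/353·y + 32980/353 = 0 ∩ |EA|² = 109/4]
2. E_y = 17/2  [line -3298/353·x + -1552/353·y + 32980/353 = 0 ∩ |EA|² = 109/4]
   → E = (6, 17/2)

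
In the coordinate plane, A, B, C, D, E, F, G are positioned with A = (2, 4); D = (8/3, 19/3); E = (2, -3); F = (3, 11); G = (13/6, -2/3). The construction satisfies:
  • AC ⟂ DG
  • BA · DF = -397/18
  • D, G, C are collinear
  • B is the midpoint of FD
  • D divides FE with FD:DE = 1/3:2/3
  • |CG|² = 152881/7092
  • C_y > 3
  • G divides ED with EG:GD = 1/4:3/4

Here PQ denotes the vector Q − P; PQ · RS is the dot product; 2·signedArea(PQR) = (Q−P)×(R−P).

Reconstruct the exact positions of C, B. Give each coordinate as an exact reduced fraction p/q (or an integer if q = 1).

1. C_x = 492/197  [D, G, C are collinear ∩ AC ⟂ DG]
2. C_y = 781/197  [D, G, C are collinear ∩ AC ⟂ DG]
   → C = (492/197, 781/197)
3. B_x = 17/6  [B is the midpoint of FD]
4. B_y = 26/3  [B is the midpoint of FD]
   → B = (17/6, 26/3)

B = (17/6, 26/3)
C = (492/197, 781/197)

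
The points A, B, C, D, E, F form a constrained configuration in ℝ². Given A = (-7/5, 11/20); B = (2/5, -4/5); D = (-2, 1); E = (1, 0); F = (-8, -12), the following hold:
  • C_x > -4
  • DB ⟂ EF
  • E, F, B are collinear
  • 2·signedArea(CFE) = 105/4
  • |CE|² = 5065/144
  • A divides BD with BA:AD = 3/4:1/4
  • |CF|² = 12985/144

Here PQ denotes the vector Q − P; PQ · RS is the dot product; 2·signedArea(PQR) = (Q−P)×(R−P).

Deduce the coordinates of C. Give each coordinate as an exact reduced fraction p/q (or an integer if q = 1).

C = (-19/5, -209/60)

1. C_x = -19/5  [line -12·x + 9·y + -57/4 = 0 ∩ |CF|² = 12985/144]
2. C_y = -209/60  [line -12·x + 9·y + -57/4 = 0 ∩ |CF|² = 12985/144]
   → C = (-19/5, -209/60)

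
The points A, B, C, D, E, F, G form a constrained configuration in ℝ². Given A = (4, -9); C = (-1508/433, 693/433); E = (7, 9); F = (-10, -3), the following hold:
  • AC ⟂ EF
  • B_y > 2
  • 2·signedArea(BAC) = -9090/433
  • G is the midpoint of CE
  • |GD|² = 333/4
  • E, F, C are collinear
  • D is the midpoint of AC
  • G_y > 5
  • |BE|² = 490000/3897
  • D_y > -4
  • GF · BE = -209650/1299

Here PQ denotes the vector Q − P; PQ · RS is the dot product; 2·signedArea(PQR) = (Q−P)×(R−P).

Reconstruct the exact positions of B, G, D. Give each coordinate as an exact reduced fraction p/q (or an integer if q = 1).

B = (-2807/1299, 1097/433)
D = (112/433, -1602/433)
G = (1523/866, 2295/433)

1. B_x = -2807/1299  [line -4590/433·x + -3240/433·y + -1710/433 = 0 ∩ |BE|² = 490000/3897]
2. B_y = 1097/433  [line -4590/433·x + -3240/433·y + -1710/433 = 0 ∩ |BE|² = 490000/3897]
   → B = (-2807/1299, 1097/433)
3. G_x = 1523/866  [G is the midpoint of CE]
4. G_y = 2295/433  [G is the midpoint of CE]
   → G = (1523/866, 2295/433)
5. D_x = 112/433  [D is the midpoint of AC]
6. D_y = -1602/433  [D is the midpoint of AC]
   → D = (112/433, -1602/433)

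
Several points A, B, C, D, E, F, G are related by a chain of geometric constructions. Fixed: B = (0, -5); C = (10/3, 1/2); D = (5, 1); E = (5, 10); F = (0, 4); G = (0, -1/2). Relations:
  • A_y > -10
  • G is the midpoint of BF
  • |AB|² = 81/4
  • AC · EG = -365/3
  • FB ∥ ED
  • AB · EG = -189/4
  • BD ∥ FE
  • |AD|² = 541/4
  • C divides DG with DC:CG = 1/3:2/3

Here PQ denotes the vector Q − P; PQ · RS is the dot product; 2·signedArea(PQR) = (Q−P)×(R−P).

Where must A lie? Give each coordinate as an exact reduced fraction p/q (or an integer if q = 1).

1. A_x = 0  [line 5·x + 21/2·y + 399/4 = 0 ∩ |AD|² = 541/4]
2. A_y = -19/2  [line 5·x + 21/2·y + 399/4 = 0 ∩ |AD|² = 541/4]
   → A = (0, -19/2)

A = (0, -19/2)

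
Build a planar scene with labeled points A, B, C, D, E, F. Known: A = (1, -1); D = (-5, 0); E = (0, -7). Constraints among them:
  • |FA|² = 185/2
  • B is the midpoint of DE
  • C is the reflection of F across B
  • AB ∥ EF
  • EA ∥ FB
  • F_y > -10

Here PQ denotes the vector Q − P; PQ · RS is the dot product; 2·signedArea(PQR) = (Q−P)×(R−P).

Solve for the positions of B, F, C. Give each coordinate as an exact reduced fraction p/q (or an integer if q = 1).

B = (-5/2, -7/2)
C = (-3/2, 5/2)
F = (-7/2, -19/2)

1. B_x = -5/2  [B is the midpoint of DE]
2. B_y = -7/2  [B is the midpoint of DE]
   → B = (-5/2, -7/2)
3. F_x = -7/2  [EA ∥ FB ∩ AB ∥ EF]
4. F_y = -19/2  [EA ∥ FB ∩ AB ∥ EF]
   → F = (-7/2, -19/2)
5. C_x = -3/2  [C is the reflection of F across B]
6. C_y = 5/2  [C is the reflection of F across B]
   → C = (-3/2, 5/2)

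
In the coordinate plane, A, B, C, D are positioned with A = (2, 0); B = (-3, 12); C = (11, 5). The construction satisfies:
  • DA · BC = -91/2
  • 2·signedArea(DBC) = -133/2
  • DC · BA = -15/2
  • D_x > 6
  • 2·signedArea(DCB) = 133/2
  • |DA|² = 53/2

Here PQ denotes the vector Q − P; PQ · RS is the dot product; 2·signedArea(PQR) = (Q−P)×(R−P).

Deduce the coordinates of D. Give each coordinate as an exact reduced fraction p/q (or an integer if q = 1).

D = (13/2, 5/2)

1. D_x = 13/2  [2·signedArea(DBC) = -133/2 ∩ DC · BA = -15/2]
2. D_y = 5/2  [2·signedArea(DBC) = -133/2 ∩ DC · BA = -15/2]
   → D = (13/2, 5/2)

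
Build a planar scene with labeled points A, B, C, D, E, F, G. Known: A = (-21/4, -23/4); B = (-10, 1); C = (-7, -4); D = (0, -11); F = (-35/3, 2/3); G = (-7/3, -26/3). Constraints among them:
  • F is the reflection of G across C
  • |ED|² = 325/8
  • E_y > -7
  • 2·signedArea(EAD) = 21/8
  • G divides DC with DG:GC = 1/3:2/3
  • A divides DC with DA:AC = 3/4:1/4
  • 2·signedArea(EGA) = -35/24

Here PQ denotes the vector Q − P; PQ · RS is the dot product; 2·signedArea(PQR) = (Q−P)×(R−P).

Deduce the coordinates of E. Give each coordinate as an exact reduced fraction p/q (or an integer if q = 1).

1. E_x = -17/4  [line 21/4·x + 21/4·y + 441/8 = 0 ∩ |ED|² = 325/8]
2. E_y = -25/4  [line 21/4·x + 21/4·y + 441/8 = 0 ∩ |ED|² = 325/8]
   → E = (-17/4, -25/4)

E = (-17/4, -25/4)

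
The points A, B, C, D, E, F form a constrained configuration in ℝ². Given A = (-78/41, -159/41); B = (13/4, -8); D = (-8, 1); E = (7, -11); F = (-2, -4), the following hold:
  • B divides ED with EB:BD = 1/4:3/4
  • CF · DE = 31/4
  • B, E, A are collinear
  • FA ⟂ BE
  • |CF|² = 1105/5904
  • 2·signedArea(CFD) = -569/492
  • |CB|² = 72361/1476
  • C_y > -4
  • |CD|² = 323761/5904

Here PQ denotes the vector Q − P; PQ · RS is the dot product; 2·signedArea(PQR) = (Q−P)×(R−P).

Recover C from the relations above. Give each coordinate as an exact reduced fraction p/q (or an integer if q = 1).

1. C_x = -1091/492  [2·signedArea(CFD) = -569/492 ∩ CF · DE = 31/4]
2. C_y = -446/123  [2·signedArea(CFD) = -569/492 ∩ CF · DE = 31/4]
   → C = (-1091/492, -446/123)

C = (-1091/492, -446/123)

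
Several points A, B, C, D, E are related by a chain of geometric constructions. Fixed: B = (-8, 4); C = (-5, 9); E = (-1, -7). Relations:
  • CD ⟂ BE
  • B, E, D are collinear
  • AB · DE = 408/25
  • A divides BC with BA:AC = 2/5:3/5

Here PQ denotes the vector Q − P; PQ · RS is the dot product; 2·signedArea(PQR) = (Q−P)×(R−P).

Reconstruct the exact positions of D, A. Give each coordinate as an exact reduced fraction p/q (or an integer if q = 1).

A = (-34/5, 6)
D = (-47/5, 31/5)

1. D_x = -47/5  [B, E, D are collinear ∩ CD ⟂ BE]
2. D_y = 31/5  [B, E, D are collinear ∩ CD ⟂ BE]
   → D = (-47/5, 31/5)
3. A_x = -34/5  [A divides BC with BA:AC = 2/5:3/5]
4. A_y = 6  [A divides BC with BA:AC = 2/5:3/5]
   → A = (-34/5, 6)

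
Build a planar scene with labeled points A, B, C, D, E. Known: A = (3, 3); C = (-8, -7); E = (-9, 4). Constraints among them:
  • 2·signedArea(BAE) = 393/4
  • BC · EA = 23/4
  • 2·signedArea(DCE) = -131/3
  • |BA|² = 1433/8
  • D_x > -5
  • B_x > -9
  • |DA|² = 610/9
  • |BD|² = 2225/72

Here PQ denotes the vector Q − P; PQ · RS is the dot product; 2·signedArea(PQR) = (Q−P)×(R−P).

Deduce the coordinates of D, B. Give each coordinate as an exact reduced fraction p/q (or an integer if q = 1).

B = (-33/4, -17/4)
D = (-14/3, 0)

1. D_x = -14/3  [line -11·x + -1·y + -154/3 = 0 ∩ |DA|² = 610/9]
2. D_y = 0  [line -11·x + -1·y + -154/3 = 0 ∩ |DA|² = 610/9]
   → D = (-14/3, 0)
3. B_x = -33/4  [2·signedArea(BAE) = 393/4 ∩ BC · EA = 23/4]
4. B_y = -17/4  [2·signedArea(BAE) = 393/4 ∩ BC · EA = 23/4]
   → B = (-33/4, -17/4)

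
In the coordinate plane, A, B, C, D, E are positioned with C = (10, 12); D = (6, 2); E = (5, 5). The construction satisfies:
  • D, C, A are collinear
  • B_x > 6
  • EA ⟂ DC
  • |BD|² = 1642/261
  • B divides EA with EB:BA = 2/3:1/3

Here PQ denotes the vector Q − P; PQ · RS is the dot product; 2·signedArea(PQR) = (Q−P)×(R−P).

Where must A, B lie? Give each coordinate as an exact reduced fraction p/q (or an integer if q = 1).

A = (200/29, 123/29)
B = (545/87, 391/87)

1. A_x = 200/29  [D, C, A are collinear ∩ EA ⟂ DC]
2. A_y = 123/29  [D, C, A are collinear ∩ EA ⟂ DC]
   → A = (200/29, 123/29)
3. B_x = 545/87  [B divides EA with EB:BA = 2/3:1/3]
4. B_y = 391/87  [B divides EA with EB:BA = 2/3:1/3]
   → B = (545/87, 391/87)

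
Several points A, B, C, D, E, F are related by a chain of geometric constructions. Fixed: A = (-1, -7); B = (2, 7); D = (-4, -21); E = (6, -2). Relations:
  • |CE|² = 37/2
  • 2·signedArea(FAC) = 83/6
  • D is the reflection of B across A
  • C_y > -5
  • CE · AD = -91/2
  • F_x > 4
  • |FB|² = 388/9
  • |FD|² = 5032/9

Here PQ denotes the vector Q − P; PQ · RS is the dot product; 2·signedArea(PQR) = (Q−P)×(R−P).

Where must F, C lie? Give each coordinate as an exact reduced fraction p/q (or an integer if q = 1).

C = (5/2, -9/2)
F = (14/3, 1)

1. C_x = 5/2  [line 3·x + 14·y + 111/2 = 0 ∩ |CE|² = 37/2]
2. C_y = -9/2  [line 3·x + 14·y + 111/2 = 0 ∩ |CE|² = 37/2]
   → C = (5/2, -9/2)
3. F_x = 14/3  [line -5/2·x + 7/2·y + 49/6 = 0 ∩ |FD|² = 5032/9]
4. F_y = 1  [line -5/2·x + 7/2·y + 49/6 = 0 ∩ |FD|² = 5032/9]
   → F = (14/3, 1)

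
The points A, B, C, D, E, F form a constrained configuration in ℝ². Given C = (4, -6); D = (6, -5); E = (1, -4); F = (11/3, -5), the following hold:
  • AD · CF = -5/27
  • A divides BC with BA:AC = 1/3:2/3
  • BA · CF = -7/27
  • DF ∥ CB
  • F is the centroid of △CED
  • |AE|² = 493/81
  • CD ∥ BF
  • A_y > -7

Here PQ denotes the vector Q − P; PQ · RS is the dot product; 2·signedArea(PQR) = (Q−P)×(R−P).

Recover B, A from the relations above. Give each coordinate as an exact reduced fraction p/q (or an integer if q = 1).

1. B_x = 5/3  [CD ∥ BF ∩ DF ∥ CB]
2. B_y = -6  [CD ∥ BF ∩ DF ∥ CB]
   → B = (5/3, -6)
3. A_x = 22/9  [A divides BC with BA:AC = 1/3:2/3]
4. A_y = -6  [A divides BC with BA:AC = 1/3:2/3]
   → A = (22/9, -6)

A = (22/9, -6)
B = (5/3, -6)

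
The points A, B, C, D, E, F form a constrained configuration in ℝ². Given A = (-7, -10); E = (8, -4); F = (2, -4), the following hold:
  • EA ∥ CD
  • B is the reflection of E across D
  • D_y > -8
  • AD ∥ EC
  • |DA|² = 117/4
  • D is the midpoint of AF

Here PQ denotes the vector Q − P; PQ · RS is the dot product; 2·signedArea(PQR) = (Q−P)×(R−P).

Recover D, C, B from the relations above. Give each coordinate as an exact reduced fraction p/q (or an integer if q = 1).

1. D_x = -5/2  [D is the midpoint of AF]
2. D_y = -7  [D is the midpoint of AF]
   → D = (-5/2, -7)
3. C_x = 25/2  [EA ∥ CD ∩ AD ∥ EC]
4. C_y = -1  [EA ∥ CD ∩ AD ∥ EC]
   → C = (25/2, -1)
5. B_x = -13  [B is the reflection of E across D]
6. B_y = -10  [B is the reflection of E across D]
   → B = (-13, -10)

B = (-13, -10)
C = (25/2, -1)
D = (-5/2, -7)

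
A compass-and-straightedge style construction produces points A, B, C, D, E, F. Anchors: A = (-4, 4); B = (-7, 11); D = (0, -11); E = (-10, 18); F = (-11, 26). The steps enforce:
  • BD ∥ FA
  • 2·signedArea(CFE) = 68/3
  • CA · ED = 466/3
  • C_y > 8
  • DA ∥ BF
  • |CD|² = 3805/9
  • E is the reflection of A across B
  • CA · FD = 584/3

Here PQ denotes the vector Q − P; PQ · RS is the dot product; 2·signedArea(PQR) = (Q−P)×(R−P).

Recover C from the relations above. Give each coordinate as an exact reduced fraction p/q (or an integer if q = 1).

C = (-6, 26/3)

1. C_x = -6  [CA · ED = 466/3 ∩ 2·signedArea(CFE) = 68/3]
2. C_y = 26/3  [CA · ED = 466/3 ∩ 2·signedArea(CFE) = 68/3]
   → C = (-6, 26/3)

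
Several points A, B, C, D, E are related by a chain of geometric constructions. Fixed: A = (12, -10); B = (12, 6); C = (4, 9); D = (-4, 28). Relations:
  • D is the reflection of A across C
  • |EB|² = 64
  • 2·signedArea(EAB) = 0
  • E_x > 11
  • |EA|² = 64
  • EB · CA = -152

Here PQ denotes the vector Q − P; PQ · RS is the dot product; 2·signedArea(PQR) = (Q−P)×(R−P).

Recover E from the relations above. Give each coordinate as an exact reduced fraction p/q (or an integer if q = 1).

E = (12, -2)

1. E_x = 12  [2·signedArea(EAB) = 0 ∩ EB · CA = -152]
2. E_y = -2  [2·signedArea(EAB) = 0 ∩ EB · CA = -152]
   → E = (12, -2)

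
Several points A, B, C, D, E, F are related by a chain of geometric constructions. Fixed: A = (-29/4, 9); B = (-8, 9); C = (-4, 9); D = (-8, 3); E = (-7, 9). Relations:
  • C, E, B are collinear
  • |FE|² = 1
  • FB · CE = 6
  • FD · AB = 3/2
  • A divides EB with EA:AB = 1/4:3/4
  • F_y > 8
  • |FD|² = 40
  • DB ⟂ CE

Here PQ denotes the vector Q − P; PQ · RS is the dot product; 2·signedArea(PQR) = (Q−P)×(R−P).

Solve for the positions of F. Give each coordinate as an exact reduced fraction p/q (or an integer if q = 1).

1. F_x = -6  [FD · AB = 3/2]
2. F_y = 9  [|FD|² = 40]
   → F = (-6, 9)

F = (-6, 9)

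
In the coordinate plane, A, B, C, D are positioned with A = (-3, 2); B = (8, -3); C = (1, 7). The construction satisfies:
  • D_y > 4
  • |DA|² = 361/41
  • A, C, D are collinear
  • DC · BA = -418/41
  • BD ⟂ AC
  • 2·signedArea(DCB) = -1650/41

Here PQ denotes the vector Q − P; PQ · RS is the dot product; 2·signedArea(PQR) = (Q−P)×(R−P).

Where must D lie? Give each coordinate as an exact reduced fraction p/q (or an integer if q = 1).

1. D_x = -47/41  [A, C, D are collinear ∩ BD ⟂ AC]
2. D_y = 177/41  [A, C, D are collinear ∩ BD ⟂ AC]
   → D = (-47/41, 177/41)

D = (-47/41, 177/41)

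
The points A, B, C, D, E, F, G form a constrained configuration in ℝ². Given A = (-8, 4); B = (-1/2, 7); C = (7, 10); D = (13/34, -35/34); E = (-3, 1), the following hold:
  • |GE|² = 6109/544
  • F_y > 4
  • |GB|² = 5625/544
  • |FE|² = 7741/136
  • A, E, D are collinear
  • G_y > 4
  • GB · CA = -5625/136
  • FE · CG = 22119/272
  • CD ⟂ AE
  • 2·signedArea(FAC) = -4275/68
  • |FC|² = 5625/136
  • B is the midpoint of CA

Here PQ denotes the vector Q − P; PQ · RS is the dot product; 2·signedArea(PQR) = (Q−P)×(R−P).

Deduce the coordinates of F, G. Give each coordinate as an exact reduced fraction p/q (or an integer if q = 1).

F = (251/68, 305/68)
G = (-293/136, 577/136)

1. F_x = 251/68  [line -6·x + 15·y + -3069/68 = 0 ∩ |FE|² = 7741/136]
2. F_y = 305/68  [line -6·x + 15·y + -3069/68 = 0 ∩ |FE|² = 7741/136]
   → F = (251/68, 305/68)
3. G_x = -293/136  [FE · CG = 22119/272 ∩ GB · CA = -5625/136]
4. G_y = 577/136  [FE · CG = 22119/272 ∩ GB · CA = -5625/136]
   → G = (-293/136, 577/136)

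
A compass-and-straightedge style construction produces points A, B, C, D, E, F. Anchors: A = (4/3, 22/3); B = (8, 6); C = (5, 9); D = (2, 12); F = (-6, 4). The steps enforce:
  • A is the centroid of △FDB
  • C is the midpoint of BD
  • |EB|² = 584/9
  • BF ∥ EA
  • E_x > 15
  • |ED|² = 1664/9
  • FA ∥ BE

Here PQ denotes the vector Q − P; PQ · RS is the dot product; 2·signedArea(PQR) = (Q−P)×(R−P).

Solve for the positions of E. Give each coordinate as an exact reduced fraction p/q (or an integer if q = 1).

E = (46/3, 28/3)

1. E_x = 46/3  [BF ∥ EA ∩ FA ∥ BE]
2. E_y = 28/3  [BF ∥ EA ∩ FA ∥ BE]
   → E = (46/3, 28/3)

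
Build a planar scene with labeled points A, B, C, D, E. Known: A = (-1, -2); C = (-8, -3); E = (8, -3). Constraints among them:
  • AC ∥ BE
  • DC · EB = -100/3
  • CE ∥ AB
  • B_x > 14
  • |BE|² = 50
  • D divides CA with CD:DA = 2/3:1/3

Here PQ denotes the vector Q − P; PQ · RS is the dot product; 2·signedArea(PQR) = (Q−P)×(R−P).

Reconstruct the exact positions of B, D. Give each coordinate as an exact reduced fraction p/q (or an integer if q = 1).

1. B_x = 15  [AC ∥ BE ∩ CE ∥ AB]
2. B_y = -2  [AC ∥ BE ∩ CE ∥ AB]
   → B = (15, -2)
3. D_x = -10/3  [D divides CA with CD:DA = 2/3:1/3]
4. D_y = -7/3  [D divides CA with CD:DA = 2/3:1/3]
   → D = (-10/3, -7/3)

B = (15, -2)
D = (-10/3, -7/3)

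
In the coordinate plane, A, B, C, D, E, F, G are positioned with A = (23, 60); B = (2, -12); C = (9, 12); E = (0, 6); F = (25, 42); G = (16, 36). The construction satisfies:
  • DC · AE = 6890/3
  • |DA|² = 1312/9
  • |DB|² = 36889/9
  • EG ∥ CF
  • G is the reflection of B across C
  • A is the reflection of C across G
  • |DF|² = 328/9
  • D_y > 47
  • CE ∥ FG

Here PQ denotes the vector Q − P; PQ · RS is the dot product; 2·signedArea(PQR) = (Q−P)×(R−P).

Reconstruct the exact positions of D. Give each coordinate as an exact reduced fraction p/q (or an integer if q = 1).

D = (73/3, 48)

1. D_x = 73/3  [line 23·x + 54·y + -9455/3 = 0 ∩ |DF|² = 328/9]
2. D_y = 48  [line 23·x + 54·y + -9455/3 = 0 ∩ |DF|² = 328/9]
   → D = (73/3, 48)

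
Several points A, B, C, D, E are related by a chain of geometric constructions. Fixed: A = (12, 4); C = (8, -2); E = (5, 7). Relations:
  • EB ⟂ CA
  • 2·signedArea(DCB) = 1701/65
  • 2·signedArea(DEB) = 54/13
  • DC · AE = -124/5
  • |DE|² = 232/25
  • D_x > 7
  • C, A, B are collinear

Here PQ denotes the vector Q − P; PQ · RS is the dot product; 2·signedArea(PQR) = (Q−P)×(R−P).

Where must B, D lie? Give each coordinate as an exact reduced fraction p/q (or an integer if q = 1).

1. B_x = 146/13  [C, A, B are collinear ∩ EB ⟂ CA]
2. B_y = 37/13  [C, A, B are collinear ∩ EB ⟂ CA]
   → B = (146/13, 37/13)
3. D_x = 39/5  [2·signedArea(DCB) = 1701/65 ∩ DC · AE = -124/5]
4. D_y = 29/5  [2·signedArea(DCB) = 1701/65 ∩ DC · AE = -124/5]
   → D = (39/5, 29/5)

B = (146/13, 37/13)
D = (39/5, 29/5)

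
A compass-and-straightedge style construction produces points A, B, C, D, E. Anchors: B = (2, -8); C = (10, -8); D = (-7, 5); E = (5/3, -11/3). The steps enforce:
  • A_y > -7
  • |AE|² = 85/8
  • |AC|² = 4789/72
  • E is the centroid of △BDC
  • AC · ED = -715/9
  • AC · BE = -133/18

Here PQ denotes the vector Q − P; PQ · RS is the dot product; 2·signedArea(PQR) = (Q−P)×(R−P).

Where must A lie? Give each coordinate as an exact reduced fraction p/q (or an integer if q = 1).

1. A_x = 23/12  [AC · BE = -133/18 ∩ AC · ED = -715/9]
2. A_y = -83/12  [AC · BE = -133/18 ∩ AC · ED = -715/9]
   → A = (23/12, -83/12)

A = (23/12, -83/12)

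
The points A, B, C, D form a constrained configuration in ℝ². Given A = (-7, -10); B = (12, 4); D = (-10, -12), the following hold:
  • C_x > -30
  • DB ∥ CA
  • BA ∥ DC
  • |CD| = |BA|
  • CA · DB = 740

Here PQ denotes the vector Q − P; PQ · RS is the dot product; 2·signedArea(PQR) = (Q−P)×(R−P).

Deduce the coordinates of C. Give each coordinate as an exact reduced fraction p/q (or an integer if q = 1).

C = (-29, -26)

1. C_x = -29  [DB ∥ CA ∩ BA ∥ DC]
2. C_y = -26  [DB ∥ CA ∩ BA ∥ DC]
   → C = (-29, -26)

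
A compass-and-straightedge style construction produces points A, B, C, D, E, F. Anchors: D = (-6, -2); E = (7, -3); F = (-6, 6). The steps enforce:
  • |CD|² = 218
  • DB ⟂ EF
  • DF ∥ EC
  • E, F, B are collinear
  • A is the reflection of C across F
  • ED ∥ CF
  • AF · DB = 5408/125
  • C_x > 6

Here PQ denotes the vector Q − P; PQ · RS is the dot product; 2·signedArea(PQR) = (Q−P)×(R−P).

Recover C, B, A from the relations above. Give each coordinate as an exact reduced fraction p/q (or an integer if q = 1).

1. C_x = 7  [ED ∥ CF ∩ DF ∥ EC]
2. C_y = 5  [ED ∥ CF ∩ DF ∥ EC]
   → C = (7, 5)
3. B_x = -282/125  [E, F, B are collinear ∩ DB ⟂ EF]
4. B_y = 426/125  [E, F, B are collinear ∩ DB ⟂ EF]
   → B = (-282/125, 426/125)
5. A_x = -19  [A is the reflection of C across F]
6. A_y = 7  [A is the reflection of C across F]
   → A = (-19, 7)

A = (-19, 7)
B = (-282/125, 426/125)
C = (7, 5)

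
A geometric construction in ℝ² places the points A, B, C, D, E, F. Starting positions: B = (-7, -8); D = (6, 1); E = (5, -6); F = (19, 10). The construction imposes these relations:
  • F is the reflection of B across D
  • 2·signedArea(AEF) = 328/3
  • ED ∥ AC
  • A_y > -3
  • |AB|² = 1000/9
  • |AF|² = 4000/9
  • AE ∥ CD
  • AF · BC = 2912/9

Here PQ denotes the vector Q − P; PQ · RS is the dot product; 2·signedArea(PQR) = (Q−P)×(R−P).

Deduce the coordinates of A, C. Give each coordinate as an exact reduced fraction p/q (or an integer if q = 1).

1. A_x = 5/3  [line -16·x + 14·y + 164/3 = 0 ∩ |AB|² = 1000/9]
2. A_y = -2  [line -16·x + 14·y + 164/3 = 0 ∩ |AB|² = 1000/9]
   → A = (5/3, -2)
3. C_x = 8/3  [AE ∥ CD ∩ ED ∥ AC]
4. C_y = 5  [AE ∥ CD ∩ ED ∥ AC]
   → C = (8/3, 5)

A = (5/3, -2)
C = (8/3, 5)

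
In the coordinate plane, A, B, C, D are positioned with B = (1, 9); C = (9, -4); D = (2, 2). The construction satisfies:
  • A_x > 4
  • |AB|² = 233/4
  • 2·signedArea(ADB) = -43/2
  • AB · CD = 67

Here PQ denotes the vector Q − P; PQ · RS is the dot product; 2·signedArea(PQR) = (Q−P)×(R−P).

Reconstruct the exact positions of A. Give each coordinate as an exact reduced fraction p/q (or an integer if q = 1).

1. A_x = 5  [2·signedArea(ADB) = -43/2 ∩ AB · CD = 67]
2. A_y = 5/2  [2·signedArea(ADB) = -43/2 ∩ AB · CD = 67]
   → A = (5, 5/2)

A = (5, 5/2)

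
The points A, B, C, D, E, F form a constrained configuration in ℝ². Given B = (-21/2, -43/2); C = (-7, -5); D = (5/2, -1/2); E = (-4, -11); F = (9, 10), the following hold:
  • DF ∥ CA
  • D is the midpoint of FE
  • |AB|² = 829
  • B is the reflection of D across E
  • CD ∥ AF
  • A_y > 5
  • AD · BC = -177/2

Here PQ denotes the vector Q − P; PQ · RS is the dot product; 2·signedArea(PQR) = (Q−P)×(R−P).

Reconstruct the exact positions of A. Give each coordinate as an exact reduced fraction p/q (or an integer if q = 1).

1. A_x = -1/2  [CD ∥ AF ∩ DF ∥ CA]
2. A_y = 11/2  [CD ∥ AF ∩ DF ∥ CA]
   → A = (-1/2, 11/2)

A = (-1/2, 11/2)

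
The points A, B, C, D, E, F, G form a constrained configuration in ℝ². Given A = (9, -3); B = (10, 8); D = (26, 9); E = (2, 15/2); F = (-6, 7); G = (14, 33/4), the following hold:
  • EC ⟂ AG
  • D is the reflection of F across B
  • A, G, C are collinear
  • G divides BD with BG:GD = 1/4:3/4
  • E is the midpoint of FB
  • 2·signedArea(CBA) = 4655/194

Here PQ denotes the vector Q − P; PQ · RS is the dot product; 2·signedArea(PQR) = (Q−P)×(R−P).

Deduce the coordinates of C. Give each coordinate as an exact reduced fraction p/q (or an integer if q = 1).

1. C_x = 1139/97  [A, G, C are collinear ∩ EC ⟂ AG]
2. C_y = 615/194  [A, G, C are collinear ∩ EC ⟂ AG]
   → C = (1139/97, 615/194)

C = (1139/97, 615/194)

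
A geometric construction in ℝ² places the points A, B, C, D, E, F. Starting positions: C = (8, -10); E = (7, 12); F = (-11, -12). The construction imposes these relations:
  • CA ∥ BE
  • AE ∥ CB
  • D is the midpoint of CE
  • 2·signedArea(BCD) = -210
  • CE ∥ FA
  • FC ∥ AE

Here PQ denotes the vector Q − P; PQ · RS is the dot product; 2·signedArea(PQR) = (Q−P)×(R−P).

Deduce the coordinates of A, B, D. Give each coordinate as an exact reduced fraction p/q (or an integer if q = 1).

1. A_x = -12  [FC ∥ AE ∩ CE ∥ FA]
2. A_y = 10  [FC ∥ AE ∩ CE ∥ FA]
   → A = (-12, 10)
3. B_x = 27  [CA ∥ BE ∩ AE ∥ CB]
4. B_y = -8  [CA ∥ BE ∩ AE ∥ CB]
   → B = (27, -8)
5. D_x = 15/2  [D is the midpoint of CE]
6. D_y = 1  [D is the midpoint of CE]
   → D = (15/2, 1)

A = (-12, 10)
B = (27, -8)
D = (15/2, 1)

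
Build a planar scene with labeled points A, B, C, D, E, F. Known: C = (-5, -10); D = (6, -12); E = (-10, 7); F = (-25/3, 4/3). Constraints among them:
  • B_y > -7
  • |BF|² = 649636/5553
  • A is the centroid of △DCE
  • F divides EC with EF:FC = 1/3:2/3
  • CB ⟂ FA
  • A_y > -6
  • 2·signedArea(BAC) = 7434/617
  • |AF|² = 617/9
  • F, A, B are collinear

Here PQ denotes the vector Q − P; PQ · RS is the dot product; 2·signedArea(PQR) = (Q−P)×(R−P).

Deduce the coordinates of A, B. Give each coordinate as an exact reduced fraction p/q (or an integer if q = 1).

A = (-3, -5)
B = (-843/617, -4282/617)

1. A_x = -3  [A is the centroid of △DCE]
2. A_y = -5  [A is the centroid of △DCE]
   → A = (-3, -5)
3. B_x = -843/617  [F, A, B are collinear ∩ CB ⟂ FA]
4. B_y = -4282/617  [F, A, B are collinear ∩ CB ⟂ FA]
   → B = (-843/617, -4282/617)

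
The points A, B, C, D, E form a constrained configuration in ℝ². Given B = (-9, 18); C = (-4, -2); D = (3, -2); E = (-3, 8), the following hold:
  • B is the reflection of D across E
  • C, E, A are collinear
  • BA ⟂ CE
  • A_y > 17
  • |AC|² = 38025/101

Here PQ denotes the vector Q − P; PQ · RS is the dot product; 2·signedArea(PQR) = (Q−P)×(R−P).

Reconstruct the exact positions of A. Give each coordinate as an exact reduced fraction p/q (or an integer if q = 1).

A = (-209/101, 1748/101)

1. A_x = -209/101  [C, E, A are collinear ∩ BA ⟂ CE]
2. A_y = 1748/101  [C, E, A are collinear ∩ BA ⟂ CE]
   → A = (-209/101, 1748/101)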